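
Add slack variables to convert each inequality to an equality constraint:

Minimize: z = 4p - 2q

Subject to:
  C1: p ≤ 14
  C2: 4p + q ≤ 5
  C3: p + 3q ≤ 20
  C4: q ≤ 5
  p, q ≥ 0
min z = 4p - 2q

s.t.
  p + s1 = 14
  4p + q + s2 = 5
  p + 3q + s3 = 20
  q + s4 = 5
  p, q, s1, s2, s3, s4 ≥ 0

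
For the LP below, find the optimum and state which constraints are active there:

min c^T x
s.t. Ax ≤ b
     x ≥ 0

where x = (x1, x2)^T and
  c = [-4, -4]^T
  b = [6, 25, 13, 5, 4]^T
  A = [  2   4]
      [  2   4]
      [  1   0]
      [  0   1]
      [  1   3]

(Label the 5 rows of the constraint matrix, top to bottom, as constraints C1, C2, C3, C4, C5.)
Optimal: x1 = 3, x2 = 0
Slack at optimum:
  C1: slack = 0 (binding)
  C2: slack = 19
  C3: slack = 10
  C4: slack = 5
  C5: slack = 1
  x1 ≥ 0: x1 = 3
  x2 ≥ 0: x2 = 0 (binding)
Binding constraints: C1, x2 ≥ 0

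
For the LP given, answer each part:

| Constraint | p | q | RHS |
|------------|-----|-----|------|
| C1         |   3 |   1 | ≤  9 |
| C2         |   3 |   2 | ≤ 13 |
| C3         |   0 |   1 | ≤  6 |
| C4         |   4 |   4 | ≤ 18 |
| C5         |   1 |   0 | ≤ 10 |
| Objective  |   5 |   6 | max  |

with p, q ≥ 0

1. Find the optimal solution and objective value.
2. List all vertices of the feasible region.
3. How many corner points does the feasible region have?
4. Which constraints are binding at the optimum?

1. p = 0, q = 4.5, z = 27
2. (0, 0), (3, 0), (2.25, 2.25), (0, 4.5)
3. 4
4. C4, p ≥ 0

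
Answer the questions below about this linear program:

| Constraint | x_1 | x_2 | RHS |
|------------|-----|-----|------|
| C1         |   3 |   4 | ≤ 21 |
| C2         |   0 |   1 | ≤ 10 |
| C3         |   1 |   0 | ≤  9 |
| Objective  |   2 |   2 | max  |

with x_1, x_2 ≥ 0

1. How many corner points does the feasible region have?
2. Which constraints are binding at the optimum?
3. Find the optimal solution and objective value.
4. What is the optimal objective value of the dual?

1. 3
2. C1, x_2 ≥ 0
3. x_1 = 7, x_2 = 0, z = 14
4. 14 (by strong duality, equal to the primal optimum)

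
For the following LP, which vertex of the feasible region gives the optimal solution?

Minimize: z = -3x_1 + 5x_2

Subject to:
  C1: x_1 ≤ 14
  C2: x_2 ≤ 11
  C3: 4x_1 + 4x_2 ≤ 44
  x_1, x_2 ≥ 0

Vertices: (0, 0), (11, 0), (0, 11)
(11, 0) with z = -33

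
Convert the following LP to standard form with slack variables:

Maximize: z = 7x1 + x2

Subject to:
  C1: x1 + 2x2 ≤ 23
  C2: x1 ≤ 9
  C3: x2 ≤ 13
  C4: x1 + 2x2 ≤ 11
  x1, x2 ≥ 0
max z = 7x1 + x2

s.t.
  x1 + 2x2 + s1 = 23
  x1 + s2 = 9
  x2 + s3 = 13
  x1 + 2x2 + s4 = 11
  x1, x2, s1, s2, s3, s4 ≥ 0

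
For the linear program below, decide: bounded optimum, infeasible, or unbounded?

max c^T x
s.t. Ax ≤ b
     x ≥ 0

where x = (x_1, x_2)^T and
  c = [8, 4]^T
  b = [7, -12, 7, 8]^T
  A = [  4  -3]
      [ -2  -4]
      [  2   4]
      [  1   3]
One constraint requires 2x_1 + 4x_2 ≤ 7, while the constraint -2x_1 - 4x_2 ≤ -12 is equivalent to 2x_1 + 4x_2 ≥ 12. Together they would need 12 ≤ 2x_1 + 4x_2 ≤ 7, which is impossible since 12 > 7. No point satisfies all constraints.

Infeasible: no point satisfies all constraints simultaneously.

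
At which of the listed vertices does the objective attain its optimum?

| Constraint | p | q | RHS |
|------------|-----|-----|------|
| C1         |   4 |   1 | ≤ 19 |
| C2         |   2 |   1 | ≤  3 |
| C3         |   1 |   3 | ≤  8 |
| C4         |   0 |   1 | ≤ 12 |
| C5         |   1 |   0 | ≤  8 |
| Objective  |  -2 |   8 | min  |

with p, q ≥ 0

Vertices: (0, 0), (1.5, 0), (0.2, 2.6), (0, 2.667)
(1.5, 0) with z = -3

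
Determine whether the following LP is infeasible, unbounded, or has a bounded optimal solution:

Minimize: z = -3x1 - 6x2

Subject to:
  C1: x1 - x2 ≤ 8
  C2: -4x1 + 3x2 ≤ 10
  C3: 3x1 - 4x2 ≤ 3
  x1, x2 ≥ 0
Feasible point: (0, 0) satisfies every constraint, so the LP is feasible.
Direction d = (1, 1): for each constraint row a, a·d ≤ 0 —
  (1)(1) + (-1)(1) = 0 ≤ 0
  (-4)(1) + (3)(1) = -1 ≤ 0
  (3)(1) + (-4)(1) = -1 ≤ 0
and d ≥ 0, so (0, 0) + t·d stays feasible for every t ≥ 0. Along this ray z = -3x1 - 6x2 changes by -9 per unit t, so z → −∞.

The LP is unbounded; z can be made arbitrarily small.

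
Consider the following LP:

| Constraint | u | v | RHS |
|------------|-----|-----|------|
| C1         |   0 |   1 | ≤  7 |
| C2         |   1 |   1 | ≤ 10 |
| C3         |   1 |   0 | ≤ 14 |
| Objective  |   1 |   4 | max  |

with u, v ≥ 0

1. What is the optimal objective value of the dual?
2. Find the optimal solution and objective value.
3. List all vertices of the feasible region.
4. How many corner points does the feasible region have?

1. 31 (by strong duality, equal to the primal optimum)
2. u = 3, v = 7, z = 31
3. (0, 0), (10, 0), (3, 7), (0, 7)
4. 4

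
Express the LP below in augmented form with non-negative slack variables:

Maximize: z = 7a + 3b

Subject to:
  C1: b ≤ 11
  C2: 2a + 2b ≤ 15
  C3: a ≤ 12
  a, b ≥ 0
max z = 7a + 3b

s.t.
  b + s1 = 11
  2a + 2b + s2 = 15
  a + s3 = 12
  a, b, s1, s2, s3 ≥ 0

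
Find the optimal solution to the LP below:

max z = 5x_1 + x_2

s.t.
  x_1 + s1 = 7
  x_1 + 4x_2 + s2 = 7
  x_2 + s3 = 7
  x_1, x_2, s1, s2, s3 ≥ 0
Each vertex is the intersection of two constraint boundaries that also satisfies all remaining constraints:
  x_1 = 0 and x_2 = 0 → (0, 0)
  x_1 = 7 and x_1 + 4x_2 = 7 → (7, 0)
  x_1 + 4x_2 = 7 and x_1 = 0 → (0, 1.75)

Evaluating z = 5x_1 + x_2 at each vertex:
  (0, 0): z = 0
  (7, 0): z = 35
  (0, 1.75): z = 1.75

The maximum is at (7, 0) with z = 35.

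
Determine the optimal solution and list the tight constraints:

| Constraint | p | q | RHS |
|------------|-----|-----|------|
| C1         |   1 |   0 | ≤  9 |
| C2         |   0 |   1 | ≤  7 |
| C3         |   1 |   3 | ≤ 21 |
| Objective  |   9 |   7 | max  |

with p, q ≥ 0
Optimal: p = 9, q = 4
Slack at optimum:
  C1: slack = 0 (binding)
  C2: slack = 3
  C3: slack = 0 (binding)
  p ≥ 0: p = 9
  q ≥ 0: q = 4
Binding constraints: C1, C3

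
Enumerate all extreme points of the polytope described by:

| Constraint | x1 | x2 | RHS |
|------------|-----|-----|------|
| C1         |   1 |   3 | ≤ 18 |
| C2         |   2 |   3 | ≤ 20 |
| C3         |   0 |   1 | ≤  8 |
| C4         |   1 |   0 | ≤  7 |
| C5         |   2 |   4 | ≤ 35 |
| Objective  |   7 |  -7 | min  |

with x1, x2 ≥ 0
Each vertex is the intersection of two constraint boundaries that also satisfies all remaining constraints:
  x1 = 0 and x2 = 0 → (0, 0)
  x1 = 7 and x2 = 0 → (7, 0)
  2x1 + 3x2 = 20 and x1 = 7 → (7, 2)
  x1 + 3x2 = 18 and 2x1 + 3x2 = 20 → (2, 5.333)
  x1 + 3x2 = 18 and x1 = 0 → (0, 6)

Vertices: (0, 0), (7, 0), (7, 2), (2, 5.333), (0, 6)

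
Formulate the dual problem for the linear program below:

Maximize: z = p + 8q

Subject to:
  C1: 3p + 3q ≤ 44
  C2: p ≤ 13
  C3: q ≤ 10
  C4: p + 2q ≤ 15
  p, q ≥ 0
Minimize: z = 44y1 + 13y2 + 10y3 + 15y4

Subject to:
  C1: -3y1 - y2 - y4 ≤ -1
  C2: -3y1 - y3 - 2y4 ≤ -8
  y1, y2, y3, y4 ≥ 0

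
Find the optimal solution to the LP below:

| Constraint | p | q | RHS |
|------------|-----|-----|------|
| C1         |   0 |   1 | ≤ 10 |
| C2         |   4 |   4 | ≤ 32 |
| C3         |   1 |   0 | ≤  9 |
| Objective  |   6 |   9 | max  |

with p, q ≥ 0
p = 0, q = 8, z = 72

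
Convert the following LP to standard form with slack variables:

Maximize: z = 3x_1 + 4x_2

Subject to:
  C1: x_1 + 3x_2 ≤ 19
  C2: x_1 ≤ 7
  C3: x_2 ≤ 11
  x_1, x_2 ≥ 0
max z = 3x_1 + 4x_2

s.t.
  x_1 + 3x_2 + s1 = 19
  x_1 + s2 = 7
  x_2 + s3 = 11
  x_1, x_2, s1, s2, s3 ≥ 0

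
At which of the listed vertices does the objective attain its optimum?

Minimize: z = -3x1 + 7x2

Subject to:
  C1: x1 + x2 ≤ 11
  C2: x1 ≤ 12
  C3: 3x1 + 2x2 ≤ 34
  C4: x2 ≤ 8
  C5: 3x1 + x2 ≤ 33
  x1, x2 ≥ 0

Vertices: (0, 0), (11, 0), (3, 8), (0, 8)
Evaluating z = -3x1 + 7x2 at each vertex:
  (0, 0): z = 0
  (11, 0): z = -33
  (3, 8): z = 47
  (0, 8): z = 56

The smallest value is z = -33, attained at (11, 0).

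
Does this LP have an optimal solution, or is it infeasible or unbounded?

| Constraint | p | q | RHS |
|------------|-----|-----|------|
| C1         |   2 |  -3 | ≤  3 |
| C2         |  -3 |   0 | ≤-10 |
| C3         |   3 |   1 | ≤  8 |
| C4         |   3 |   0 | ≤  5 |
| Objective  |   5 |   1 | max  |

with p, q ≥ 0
C4 requires 3p ≤ 5, while C2 (-3p ≤ -10) is equivalent to 3p ≥ 10. Together they would need 10 ≤ 3p ≤ 5, which is impossible since 10 > 5. No point satisfies all constraints.

Infeasible — the constraint set is empty.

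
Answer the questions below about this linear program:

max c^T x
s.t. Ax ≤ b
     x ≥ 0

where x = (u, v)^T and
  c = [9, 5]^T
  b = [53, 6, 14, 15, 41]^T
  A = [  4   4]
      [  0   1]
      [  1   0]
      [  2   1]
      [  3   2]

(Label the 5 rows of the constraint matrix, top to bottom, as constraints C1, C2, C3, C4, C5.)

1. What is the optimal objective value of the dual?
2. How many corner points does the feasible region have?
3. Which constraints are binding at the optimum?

1. 70.5 (by strong duality, equal to the primal optimum)
2. 4
3. C2, C4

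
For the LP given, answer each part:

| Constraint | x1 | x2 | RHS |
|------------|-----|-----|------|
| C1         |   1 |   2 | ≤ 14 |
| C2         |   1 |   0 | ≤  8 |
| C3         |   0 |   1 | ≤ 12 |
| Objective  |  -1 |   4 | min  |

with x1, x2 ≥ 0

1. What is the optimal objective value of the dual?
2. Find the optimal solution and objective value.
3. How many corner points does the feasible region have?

1. -8 (by strong duality, equal to the primal optimum)
2. x1 = 8, x2 = 0, z = -8
3. 4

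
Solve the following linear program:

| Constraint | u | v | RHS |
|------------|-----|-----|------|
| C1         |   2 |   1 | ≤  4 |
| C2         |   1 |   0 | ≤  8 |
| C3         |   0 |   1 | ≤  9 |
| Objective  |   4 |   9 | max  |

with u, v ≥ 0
Each vertex is the intersection of two constraint boundaries that also satisfies all remaining constraints:
  u = 0 and v = 0 → (0, 0)
  2u + v = 4 and v = 0 → (2, 0)
  2u + v = 4 and u = 0 → (0, 4)

Evaluating z = 4u + 9v at each vertex:
  (0, 0): z = 0
  (2, 0): z = 8
  (0, 4): z = 36

The maximum is at (0, 4) with z = 36.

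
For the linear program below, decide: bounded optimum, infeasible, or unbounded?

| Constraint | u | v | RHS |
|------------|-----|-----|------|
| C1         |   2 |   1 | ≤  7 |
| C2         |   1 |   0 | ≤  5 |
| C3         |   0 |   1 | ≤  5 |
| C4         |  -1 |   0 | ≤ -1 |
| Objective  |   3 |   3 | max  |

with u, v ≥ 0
The point (1, 5) satisfies every constraint, so the LP is feasible; the constraints give u ≤ 5 and v ≤ 5, which with u, v ≥ 0 keep the feasible region inside a bounded box. A feasible, bounded LP attains a finite optimum at a vertex.

Feasible with finite optimum z* = 18 at (1, 5).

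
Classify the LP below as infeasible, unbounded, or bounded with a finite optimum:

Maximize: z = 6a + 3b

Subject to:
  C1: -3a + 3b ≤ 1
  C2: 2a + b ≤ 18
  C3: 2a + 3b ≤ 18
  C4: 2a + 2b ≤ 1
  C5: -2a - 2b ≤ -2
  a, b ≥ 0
C4 requires 2a + 2b ≤ 1, while C5 (-2a - 2b ≤ -2) is equivalent to 2a + 2b ≥ 2. Together they would need 2 ≤ 2a + 2b ≤ 1, which is impossible since 2 > 1. No point satisfies all constraints.

Infeasible — the constraint set is empty.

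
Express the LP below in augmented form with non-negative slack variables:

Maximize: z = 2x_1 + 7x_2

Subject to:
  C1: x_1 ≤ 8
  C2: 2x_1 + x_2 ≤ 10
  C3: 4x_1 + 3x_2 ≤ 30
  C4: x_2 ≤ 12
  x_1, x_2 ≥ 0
max z = 2x_1 + 7x_2

s.t.
  x_1 + s1 = 8
  2x_1 + x_2 + s2 = 10
  4x_1 + 3x_2 + s3 = 30
  x_2 + s4 = 12
  x_1, x_2, s1, s2, s3, s4 ≥ 0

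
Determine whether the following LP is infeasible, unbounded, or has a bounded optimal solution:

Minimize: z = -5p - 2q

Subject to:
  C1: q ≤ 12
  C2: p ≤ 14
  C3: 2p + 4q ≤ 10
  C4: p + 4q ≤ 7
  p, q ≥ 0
The point (5, 0) satisfies every constraint, so the LP is feasible; the constraints give p ≤ 14 and q ≤ 12, which with p, q ≥ 0 keep the feasible region inside a bounded box. A feasible, bounded LP attains a finite optimum at a vertex.

Bounded optimum: z* = -25 at (5, 0).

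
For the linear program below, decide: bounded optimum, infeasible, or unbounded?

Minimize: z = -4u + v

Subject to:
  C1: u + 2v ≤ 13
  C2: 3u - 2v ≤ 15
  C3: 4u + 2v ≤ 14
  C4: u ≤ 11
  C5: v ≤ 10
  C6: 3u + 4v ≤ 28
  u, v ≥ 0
The point (3.5, 0) satisfies every constraint, so the LP is feasible; the constraints give u ≤ 11 and v ≤ 10, which with u, v ≥ 0 keep the feasible region inside a bounded box. A feasible, bounded LP attains a finite optimum at a vertex.

Bounded optimum: z* = -14 at (3.5, 0).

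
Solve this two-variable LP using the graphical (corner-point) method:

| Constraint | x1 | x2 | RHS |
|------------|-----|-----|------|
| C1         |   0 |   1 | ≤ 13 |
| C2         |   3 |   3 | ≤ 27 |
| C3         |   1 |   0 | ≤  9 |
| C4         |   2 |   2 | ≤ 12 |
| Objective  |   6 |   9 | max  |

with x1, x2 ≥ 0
Each vertex is the intersection of two constraint boundaries that also satisfies all remaining constraints:
  x1 = 0 and x2 = 0 → (0, 0)
  2x1 + 2x2 = 12 and x2 = 0 → (6, 0)
  2x1 + 2x2 = 12 and x1 = 0 → (0, 6)

Evaluating z = 6x1 + 9x2 at each vertex:
  (0, 0): z = 0
  (6, 0): z = 36
  (0, 6): z = 54

The maximum is at (0, 6) with z = 54.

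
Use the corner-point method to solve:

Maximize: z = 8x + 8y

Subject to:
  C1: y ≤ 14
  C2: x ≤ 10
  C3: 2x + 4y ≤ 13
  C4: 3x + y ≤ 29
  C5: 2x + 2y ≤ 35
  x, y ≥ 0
x = 6.5, y = 0, z = 52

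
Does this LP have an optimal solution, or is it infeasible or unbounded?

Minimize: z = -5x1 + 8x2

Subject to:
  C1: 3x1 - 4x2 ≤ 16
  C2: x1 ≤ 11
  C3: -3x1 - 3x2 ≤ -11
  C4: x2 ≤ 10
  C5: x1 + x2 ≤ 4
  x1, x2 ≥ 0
The point (4, 0) satisfies every constraint, so the LP is feasible; the constraints give x1 ≤ 11 and x2 ≤ 10, which with x1, x2 ≥ 0 keep the feasible region inside a bounded box. A feasible, bounded LP attains a finite optimum at a vertex.

Evaluating z = -5x1 + 8x2 at each vertex:
  (3.667, 0): z = -18.33
  (4, 0): z = -20
  (0, 4): z = 32
  (0, 3.667): z = 29.33

Feasible with finite optimum z* = -20 at (4, 0).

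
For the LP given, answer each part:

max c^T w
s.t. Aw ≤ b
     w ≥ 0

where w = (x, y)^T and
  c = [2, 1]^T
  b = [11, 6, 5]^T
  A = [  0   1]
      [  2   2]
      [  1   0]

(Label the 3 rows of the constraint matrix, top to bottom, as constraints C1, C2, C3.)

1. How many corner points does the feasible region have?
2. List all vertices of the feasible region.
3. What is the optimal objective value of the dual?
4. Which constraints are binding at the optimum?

1. 3
2. (0, 0), (3, 0), (0, 3)
3. 6 (by strong duality, equal to the primal optimum)
4. C2, y ≥ 0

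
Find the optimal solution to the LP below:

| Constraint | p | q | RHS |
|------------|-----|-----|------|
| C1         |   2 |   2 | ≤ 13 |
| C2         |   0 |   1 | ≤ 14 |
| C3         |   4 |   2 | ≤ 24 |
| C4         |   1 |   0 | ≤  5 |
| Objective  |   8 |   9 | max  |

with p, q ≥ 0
p = 0, q = 6.5, z = 58.5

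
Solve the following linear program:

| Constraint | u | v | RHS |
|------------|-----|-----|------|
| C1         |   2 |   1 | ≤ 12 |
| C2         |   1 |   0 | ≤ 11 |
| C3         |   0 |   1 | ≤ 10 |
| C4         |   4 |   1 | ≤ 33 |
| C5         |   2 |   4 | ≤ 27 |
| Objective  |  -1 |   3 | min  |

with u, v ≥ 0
u = 6, v = 0, z = -6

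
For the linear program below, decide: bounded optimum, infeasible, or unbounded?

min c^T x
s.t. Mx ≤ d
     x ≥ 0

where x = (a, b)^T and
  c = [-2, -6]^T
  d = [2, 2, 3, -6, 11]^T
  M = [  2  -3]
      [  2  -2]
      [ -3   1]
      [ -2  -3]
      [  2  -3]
Feasible point: (0, 2) satisfies every constraint, so the LP is feasible.
Direction d = (1, 1): for each constraint row a, a·d ≤ 0 —
  (2)(1) + (-3)(1) = -1 ≤ 0
  (2)(1) + (-2)(1) = 0 ≤ 0
  (-3)(1) + (1)(1) = -2 ≤ 0
  (-2)(1) + (-3)(1) = -5 ≤ 0
  (2)(1) + (-3)(1) = -1 ≤ 0
and d ≥ 0, so (0, 2) + t·d stays feasible for every t ≥ 0. Along this ray z = -2a - 6b changes by -8 per unit t, so z → −∞.

Unbounded — the objective can decrease without bound over the feasible region.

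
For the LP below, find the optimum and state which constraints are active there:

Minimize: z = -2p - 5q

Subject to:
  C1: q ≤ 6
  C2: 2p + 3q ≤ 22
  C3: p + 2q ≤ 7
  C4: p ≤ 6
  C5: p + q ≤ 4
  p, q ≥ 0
Optimal: p = 0, q = 3.5
Binding: C3, p ≥ 0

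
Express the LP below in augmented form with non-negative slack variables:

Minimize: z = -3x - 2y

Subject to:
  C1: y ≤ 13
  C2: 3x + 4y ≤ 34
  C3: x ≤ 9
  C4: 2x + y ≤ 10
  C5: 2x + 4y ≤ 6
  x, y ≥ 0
min z = -3x - 2y

s.t.
  y + s1 = 13
  3x + 4y + s2 = 34
  x + s3 = 9
  2x + y + s4 = 10
  2x + 4y + s5 = 6
  x, y, s1, s2, s3, s4, s5 ≥ 0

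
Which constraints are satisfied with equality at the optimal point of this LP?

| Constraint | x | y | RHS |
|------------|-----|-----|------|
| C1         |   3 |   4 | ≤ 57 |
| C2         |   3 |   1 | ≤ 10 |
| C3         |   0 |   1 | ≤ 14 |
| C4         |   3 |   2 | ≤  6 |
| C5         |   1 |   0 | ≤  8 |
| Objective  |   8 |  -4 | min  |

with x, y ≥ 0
Optimal: x = 0, y = 3
Slack at optimum:
  C1: slack = 45
  C2: slack = 7
  C3: slack = 11
  C4: slack = 0 (binding)
  C5: slack = 8
  x ≥ 0: x = 0 (binding)
  y ≥ 0: y = 3
Binding constraints: C4, x ≥ 0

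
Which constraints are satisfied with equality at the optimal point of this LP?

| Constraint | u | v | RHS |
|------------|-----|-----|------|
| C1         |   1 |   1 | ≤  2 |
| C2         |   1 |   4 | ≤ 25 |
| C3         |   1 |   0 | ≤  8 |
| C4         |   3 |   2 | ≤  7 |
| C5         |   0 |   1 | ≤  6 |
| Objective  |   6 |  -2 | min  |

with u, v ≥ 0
Optimal: u = 0, v = 2
Slack at optimum:
  C1: slack = 0 (binding)
  C2: slack = 17
  C3: slack = 8
  C4: slack = 3
  C5: slack = 4
  u ≥ 0: u = 0 (binding)
  v ≥ 0: v = 2
Binding constraints: C1, u ≥ 0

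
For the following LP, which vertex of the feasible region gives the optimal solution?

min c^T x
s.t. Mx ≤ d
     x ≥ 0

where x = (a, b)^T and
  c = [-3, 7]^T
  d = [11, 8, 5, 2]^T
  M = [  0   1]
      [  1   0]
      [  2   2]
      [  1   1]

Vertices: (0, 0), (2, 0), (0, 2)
Evaluating z = -3a + 7b at each vertex:
  (0, 0): z = 0
  (2, 0): z = -6
  (0, 2): z = 14

The smallest value is z = -6, attained at (2, 0).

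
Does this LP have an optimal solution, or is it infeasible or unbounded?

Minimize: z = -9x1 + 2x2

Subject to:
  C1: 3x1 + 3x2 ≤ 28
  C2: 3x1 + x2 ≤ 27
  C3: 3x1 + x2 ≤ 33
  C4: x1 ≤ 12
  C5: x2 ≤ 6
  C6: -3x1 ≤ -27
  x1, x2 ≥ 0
The point (9, 0) satisfies every constraint, so the LP is feasible; the constraints give x1 ≤ 12 and x2 ≤ 6, which with x1, x2 ≥ 0 keep the feasible region inside a bounded box. A feasible, bounded LP attains a finite optimum at a vertex.

Evaluating z = -9x1 + 2x2 at each vertex:
  (9, 0): z = -81

Feasible with finite optimum z* = -81 at (9, 0).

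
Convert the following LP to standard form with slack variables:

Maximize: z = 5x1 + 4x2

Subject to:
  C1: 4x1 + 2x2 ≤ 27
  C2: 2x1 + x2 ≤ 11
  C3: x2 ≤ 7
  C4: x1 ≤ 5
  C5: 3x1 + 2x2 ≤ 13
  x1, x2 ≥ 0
max z = 5x1 + 4x2

s.t.
  4x1 + 2x2 + s1 = 27
  2x1 + x2 + s2 = 11
  x2 + s3 = 7
  x1 + s4 = 5
  3x1 + 2x2 + s5 = 13
  x1, x2, s1, s2, s3, s4, s5 ≥ 0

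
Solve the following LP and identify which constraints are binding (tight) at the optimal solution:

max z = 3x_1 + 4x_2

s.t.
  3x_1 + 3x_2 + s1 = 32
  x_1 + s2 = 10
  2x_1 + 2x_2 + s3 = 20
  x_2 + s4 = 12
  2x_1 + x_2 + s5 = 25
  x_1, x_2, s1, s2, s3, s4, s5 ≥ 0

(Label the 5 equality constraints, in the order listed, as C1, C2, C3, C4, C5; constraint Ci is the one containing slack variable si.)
Optimal: x_1 = 0, x_2 = 10
Binding: C3, x_1 ≥ 0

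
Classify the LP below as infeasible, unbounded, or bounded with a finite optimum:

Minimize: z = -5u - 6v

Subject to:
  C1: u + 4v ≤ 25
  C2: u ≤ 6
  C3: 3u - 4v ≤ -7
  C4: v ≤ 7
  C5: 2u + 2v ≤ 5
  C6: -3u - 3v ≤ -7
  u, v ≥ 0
The point (0, 2.5) satisfies every constraint, so the LP is feasible; the constraints give u ≤ 6 and v ≤ 7, which with u, v ≥ 0 keep the feasible region inside a bounded box. A feasible, bounded LP attains a finite optimum at a vertex.

Bounded optimum: z* = -15 at (0, 2.5).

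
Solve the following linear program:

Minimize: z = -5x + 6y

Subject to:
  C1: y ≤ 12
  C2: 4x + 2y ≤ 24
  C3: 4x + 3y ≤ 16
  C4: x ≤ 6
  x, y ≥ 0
x = 4, y = 0, z = -20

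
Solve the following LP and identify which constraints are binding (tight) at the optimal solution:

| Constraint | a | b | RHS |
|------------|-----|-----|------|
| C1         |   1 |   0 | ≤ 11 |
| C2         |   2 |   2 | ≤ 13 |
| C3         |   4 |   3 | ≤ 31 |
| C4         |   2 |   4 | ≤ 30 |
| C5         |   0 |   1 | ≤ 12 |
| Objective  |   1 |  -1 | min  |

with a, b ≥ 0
Optimal: a = 0, b = 6.5
Slack at optimum:
  C1: slack = 11
  C2: slack = 0 (binding)
  C3: slack = 11.5
  C4: slack = 4
  C5: slack = 5.5
  a ≥ 0: a = 0 (binding)
  b ≥ 0: b = 6.5
Binding constraints: C2, a ≥ 0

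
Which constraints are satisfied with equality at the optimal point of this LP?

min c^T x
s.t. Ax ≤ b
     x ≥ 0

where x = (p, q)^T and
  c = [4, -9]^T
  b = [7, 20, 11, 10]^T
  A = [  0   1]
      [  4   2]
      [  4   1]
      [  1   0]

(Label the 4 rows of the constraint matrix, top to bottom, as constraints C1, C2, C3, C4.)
Optimal: p = 0, q = 7
Binding: C1, p ≥ 0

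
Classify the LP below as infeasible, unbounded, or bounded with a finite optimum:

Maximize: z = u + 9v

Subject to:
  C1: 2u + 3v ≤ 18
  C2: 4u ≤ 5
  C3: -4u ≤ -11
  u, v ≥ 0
C2 requires 4u ≤ 5, while C3 (-4u ≤ -11) is equivalent to 4u ≥ 11. Together they would need 11 ≤ 4u ≤ 5, which is impossible since 11 > 5. No point satisfies all constraints.

Infeasible: no point satisfies all constraints simultaneously.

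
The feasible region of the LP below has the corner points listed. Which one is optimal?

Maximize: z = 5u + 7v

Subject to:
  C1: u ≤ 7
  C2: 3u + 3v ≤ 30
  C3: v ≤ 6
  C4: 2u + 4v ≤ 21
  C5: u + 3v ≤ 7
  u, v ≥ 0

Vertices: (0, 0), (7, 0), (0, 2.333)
Evaluating z = 5u + 7v at each vertex:
  (0, 0): z = 0
  (7, 0): z = 35
  (0, 2.333): z = 16.33

The largest value is z = 35, attained at (7, 0).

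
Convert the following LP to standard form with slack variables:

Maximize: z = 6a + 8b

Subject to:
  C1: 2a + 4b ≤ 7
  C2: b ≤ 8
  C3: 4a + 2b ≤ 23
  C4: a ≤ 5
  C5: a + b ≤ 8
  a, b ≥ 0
max z = 6a + 8b

s.t.
  2a + 4b + s1 = 7
  b + s2 = 8
  4a + 2b + s3 = 23
  a + s4 = 5
  a + b + s5 = 8
  a, b, s1, s2, s3, s4, s5 ≥ 0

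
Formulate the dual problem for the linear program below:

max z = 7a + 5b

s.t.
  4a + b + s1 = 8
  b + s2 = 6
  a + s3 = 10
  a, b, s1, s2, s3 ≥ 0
Minimize: z = 8y1 + 6y2 + 10y3

Subject to:
  C1: -4y1 - y3 ≤ -7
  C2: -y1 - y2 ≤ -5
  y1, y2, y3 ≥ 0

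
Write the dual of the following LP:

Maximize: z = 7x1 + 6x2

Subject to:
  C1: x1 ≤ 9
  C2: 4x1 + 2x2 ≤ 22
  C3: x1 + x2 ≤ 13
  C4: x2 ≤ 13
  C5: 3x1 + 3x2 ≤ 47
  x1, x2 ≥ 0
Minimize: z = 9y1 + 22y2 + 13y3 + 13y4 + 47y5

Subject to:
  C1: -y1 - 4y2 - y3 - 3y5 ≤ -7
  C2: -2y2 - y3 - y4 - 3y5 ≤ -6
  y1, y2, y3, y4, y5 ≥ 0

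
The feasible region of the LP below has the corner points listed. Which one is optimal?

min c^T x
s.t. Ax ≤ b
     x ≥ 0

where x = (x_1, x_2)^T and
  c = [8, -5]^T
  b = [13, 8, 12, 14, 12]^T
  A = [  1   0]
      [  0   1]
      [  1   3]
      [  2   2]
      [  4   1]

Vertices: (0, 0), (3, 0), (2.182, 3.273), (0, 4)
(0, 4) with z = -20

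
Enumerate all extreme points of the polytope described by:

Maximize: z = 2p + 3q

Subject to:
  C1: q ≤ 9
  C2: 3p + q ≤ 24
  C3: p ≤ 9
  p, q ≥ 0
Each vertex is the intersection of two constraint boundaries that also satisfies all remaining constraints:
  p = 0 and q = 0 → (0, 0)
  3p + q = 24 and q = 0 → (8, 0)
  q = 9 and 3p + q = 24 → (5, 9)
  q = 9 and p = 0 → (0, 9)

Vertices: (0, 0), (8, 0), (5, 9), (0, 9)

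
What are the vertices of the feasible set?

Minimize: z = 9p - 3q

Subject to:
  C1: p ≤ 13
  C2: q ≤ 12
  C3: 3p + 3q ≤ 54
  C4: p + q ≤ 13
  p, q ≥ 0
Each vertex is the intersection of two constraint boundaries that also satisfies all remaining constraints:
  p = 0 and q = 0 → (0, 0)
  p = 13 and p + q = 13 → (13, 0)
  q = 12 and p + q = 13 → (1, 12)
  q = 12 and p = 0 → (0, 12)

Vertices: (0, 0), (13, 0), (1, 12), (0, 12)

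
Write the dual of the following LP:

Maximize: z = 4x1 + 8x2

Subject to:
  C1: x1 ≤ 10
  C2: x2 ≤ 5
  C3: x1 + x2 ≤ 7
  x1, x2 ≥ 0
Minimize: z = 10y1 + 5y2 + 7y3

Subject to:
  C1: -y1 - y3 ≤ -4
  C2: -y2 - y3 ≤ -8
  y1, y2, y3 ≥ 0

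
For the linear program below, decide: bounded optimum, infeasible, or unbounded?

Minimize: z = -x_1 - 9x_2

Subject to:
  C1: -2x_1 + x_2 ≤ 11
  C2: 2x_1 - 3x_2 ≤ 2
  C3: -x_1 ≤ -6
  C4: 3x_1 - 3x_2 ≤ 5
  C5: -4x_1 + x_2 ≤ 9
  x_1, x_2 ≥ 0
Feasible point: (6, 5) satisfies every constraint, so the LP is feasible.
Direction d = (1, 1): for each constraint row a, a·d ≤ 0 —
  (-2)(1) + (1)(1) = -1 ≤ 0
  (2)(1) + (-3)(1) = -1 ≤ 0
  (-1)(1) + (0)(1) = -1 ≤ 0
  (3)(1) + (-3)(1) = 0 ≤ 0
  (-4)(1) + (1)(1) = -3 ≤ 0
and d ≥ 0, so (6, 5) + t·d stays feasible for every t ≥ 0. Along this ray z = -x_1 - 9x_2 changes by -10 per unit t, so z → −∞.

The LP is unbounded; z can be made arbitrarily small.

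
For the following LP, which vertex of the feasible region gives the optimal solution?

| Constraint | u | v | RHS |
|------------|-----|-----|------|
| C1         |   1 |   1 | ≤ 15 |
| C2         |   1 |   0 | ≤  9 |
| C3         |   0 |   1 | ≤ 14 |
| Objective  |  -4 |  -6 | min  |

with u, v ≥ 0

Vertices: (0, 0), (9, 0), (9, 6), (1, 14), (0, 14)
(1, 14) with z = -88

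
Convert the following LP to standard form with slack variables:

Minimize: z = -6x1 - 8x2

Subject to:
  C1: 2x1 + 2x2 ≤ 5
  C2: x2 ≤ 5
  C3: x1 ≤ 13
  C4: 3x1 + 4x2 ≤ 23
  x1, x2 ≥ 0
min z = -6x1 - 8x2

s.t.
  2x1 + 2x2 + s1 = 5
  x2 + s2 = 5
  x1 + s3 = 13
  3x1 + 4x2 + s4 = 23
  x1, x2, s1, s2, s3, s4 ≥ 0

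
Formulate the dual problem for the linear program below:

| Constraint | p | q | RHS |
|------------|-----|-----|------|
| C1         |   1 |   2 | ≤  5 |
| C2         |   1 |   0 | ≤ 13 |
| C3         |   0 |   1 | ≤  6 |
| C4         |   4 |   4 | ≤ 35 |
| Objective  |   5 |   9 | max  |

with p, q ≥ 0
Minimize: z = 5y1 + 13y2 + 6y3 + 35y4

Subject to:
  C1: -y1 - y2 - 4y4 ≤ -5
  C2: -2y1 - y3 - 4y4 ≤ -9
  y1, y2, y3, y4 ≥ 0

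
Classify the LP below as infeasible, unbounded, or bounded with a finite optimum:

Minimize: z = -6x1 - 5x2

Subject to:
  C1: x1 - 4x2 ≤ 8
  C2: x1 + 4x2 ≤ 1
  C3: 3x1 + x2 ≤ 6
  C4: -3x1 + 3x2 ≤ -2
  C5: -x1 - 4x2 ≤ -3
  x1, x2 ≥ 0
C2 requires x1 + 4x2 ≤ 1, while C5 (-x1 - 4x2 ≤ -3) is equivalent to x1 + 4x2 ≥ 3. Together they would need 3 ≤ x1 + 4x2 ≤ 1, which is impossible since 3 > 1. No point satisfies all constraints.

Infeasible: no point satisfies all constraints simultaneously.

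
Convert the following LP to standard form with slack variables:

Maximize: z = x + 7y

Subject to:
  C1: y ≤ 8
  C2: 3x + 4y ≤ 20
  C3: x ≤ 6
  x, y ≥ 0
max z = x + 7y

s.t.
  y + s1 = 8
  3x + 4y + s2 = 20
  x + s3 = 6
  x, y, s1, s2, s3 ≥ 0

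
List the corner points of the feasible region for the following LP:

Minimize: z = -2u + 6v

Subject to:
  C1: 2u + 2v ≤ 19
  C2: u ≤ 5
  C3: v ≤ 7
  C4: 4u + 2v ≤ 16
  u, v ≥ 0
Each vertex is the intersection of two constraint boundaries that also satisfies all remaining constraints:
  u = 0 and v = 0 → (0, 0)
  4u + 2v = 16 and v = 0 → (4, 0)
  v = 7 and 4u + 2v = 16 → (0.5, 7)
  v = 7 and u = 0 → (0, 7)

Vertices: (0, 0), (4, 0), (0.5, 7), (0, 7)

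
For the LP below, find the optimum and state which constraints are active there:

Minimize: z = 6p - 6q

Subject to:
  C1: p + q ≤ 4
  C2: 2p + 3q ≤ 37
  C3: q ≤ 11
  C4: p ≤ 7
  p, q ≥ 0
Optimal: p = 0, q = 4
Slack at optimum:
  C1: slack = 0 (binding)
  C2: slack = 25
  C3: slack = 7
  C4: slack = 7
  p ≥ 0: p = 0 (binding)
  q ≥ 0: q = 4
Binding constraints: C1, p ≥ 0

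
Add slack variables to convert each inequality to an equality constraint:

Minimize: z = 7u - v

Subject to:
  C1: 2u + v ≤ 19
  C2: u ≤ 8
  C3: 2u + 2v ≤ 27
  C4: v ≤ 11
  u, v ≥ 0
min z = 7u - v

s.t.
  2u + v + s1 = 19
  u + s2 = 8
  2u + 2v + s3 = 27
  v + s4 = 11
  u, v, s1, s2, s3, s4 ≥ 0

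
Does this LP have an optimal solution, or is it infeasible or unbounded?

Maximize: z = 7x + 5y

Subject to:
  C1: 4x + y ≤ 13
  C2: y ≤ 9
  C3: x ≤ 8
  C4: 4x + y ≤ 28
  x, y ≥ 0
The point (1, 9) satisfies every constraint, so the LP is feasible; the constraints give x ≤ 8 and y ≤ 9, which with x, y ≥ 0 keep the feasible region inside a bounded box. A feasible, bounded LP attains a finite optimum at a vertex.

Evaluating z = 7x + 5y at each vertex:
  (0, 0): z = 0
  (3.25, 0): z = 22.75
  (1, 9): z = 52
  (0, 9): z = 45

Feasible with finite optimum z* = 52 at (1, 9).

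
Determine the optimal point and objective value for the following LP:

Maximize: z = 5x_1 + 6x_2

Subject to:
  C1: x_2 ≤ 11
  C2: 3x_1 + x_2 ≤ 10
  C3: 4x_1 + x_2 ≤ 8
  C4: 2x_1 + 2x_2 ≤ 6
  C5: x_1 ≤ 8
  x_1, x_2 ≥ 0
Each vertex is the intersection of two constraint boundaries that also satisfies all remaining constraints:
  x_1 = 0 and x_2 = 0 → (0, 0)
  4x_1 + x_2 = 8 and x_2 = 0 → (2, 0)
  4x_1 + x_2 = 8 and 2x_1 + 2x_2 = 6 → (1.667, 1.333)
  2x_1 + 2x_2 = 6 and x_1 = 0 → (0, 3)

Evaluating z = 5x_1 + 6x_2 at each vertex:
  (0, 0): z = 0
  (2, 0): z = 10
  (1.667, 1.333): z = 16.33
  (0, 3): z = 18

The maximum is at (0, 3) with z = 18.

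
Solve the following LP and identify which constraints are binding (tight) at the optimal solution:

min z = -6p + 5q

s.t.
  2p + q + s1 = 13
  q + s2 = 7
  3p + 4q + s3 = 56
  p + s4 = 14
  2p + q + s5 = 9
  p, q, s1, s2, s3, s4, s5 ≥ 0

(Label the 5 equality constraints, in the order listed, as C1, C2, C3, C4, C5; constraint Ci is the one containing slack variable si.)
Optimal: p = 4.5, q = 0
Slack at optimum:
  C1: slack = 4
  C2: slack = 7
  C3: slack = 42.5
  C4: slack = 9.5
  C5: slack = 0 (binding)
  p ≥ 0: p = 4.5
  q ≥ 0: q = 0 (binding)
Binding constraints: C5, q ≥ 0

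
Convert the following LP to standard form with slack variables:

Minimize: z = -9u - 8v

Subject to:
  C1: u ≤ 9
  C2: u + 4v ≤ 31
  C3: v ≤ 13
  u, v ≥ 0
min z = -9u - 8v

s.t.
  u + s1 = 9
  u + 4v + s2 = 31
  v + s3 = 13
  u, v, s1, s2, s3 ≥ 0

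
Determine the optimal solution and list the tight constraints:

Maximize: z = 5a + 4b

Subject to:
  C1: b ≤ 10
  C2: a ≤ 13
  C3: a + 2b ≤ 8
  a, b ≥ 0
Optimal: a = 8, b = 0
Slack at optimum:
  C1: slack = 10
  C2: slack = 5
  C3: slack = 0 (binding)
  a ≥ 0: a = 8
  b ≥ 0: b = 0 (binding)
Binding constraints: C3, b ≥ 0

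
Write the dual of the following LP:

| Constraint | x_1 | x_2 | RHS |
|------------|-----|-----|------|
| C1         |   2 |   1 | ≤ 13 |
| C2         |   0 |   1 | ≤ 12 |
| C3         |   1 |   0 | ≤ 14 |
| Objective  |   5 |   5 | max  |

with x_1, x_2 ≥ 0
Minimize: z = 13y1 + 12y2 + 14y3

Subject to:
  C1: -2y1 - y3 ≤ -5
  C2: -y1 - y2 ≤ -5
  y1, y2, y3 ≥ 0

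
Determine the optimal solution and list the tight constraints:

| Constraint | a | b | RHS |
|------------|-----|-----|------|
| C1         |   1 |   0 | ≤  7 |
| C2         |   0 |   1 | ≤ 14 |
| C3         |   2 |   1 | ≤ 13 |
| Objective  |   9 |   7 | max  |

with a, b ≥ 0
Optimal: a = 0, b = 13
Binding: C3, a ≥ 0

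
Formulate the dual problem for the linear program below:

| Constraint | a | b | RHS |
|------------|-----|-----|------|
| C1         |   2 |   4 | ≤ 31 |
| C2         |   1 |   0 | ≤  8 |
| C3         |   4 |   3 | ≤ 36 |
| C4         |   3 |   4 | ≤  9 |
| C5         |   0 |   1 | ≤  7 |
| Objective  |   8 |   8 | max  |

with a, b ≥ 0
Minimize: z = 31y1 + 8y2 + 36y3 + 9y4 + 7y5

Subject to:
  C1: -2y1 - y2 - 4y3 - 3y4 ≤ -8
  C2: -4y1 - 3y3 - 4y4 - y5 ≤ -8
  y1, y2, y3, y4, y5 ≥ 0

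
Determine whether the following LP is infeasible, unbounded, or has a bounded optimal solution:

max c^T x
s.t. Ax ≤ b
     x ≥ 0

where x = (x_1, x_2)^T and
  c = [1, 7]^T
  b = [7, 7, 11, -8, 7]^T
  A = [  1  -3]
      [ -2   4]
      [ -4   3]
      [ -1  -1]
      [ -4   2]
Feasible point: (5, 3) satisfies every constraint, so the LP is feasible.
Direction d = (3, 1): for each constraint row a, a·d ≤ 0 —
  (1)(3) + (-3)(1) = 0 ≤ 0
  (-2)(3) + (4)(1) = -2 ≤ 0
  (-4)(3) + (3)(1) = -9 ≤ 0
  (-1)(3) + (-1)(1) = -4 ≤ 0
  (-4)(3) + (2)(1) = -10 ≤ 0
and d ≥ 0, so (5, 3) + t·d stays feasible for every t ≥ 0. Along this ray z = x_1 + 7x_2 changes by 10 per unit t, so z → +∞.

Unbounded: there is a feasible ray along which z → +∞.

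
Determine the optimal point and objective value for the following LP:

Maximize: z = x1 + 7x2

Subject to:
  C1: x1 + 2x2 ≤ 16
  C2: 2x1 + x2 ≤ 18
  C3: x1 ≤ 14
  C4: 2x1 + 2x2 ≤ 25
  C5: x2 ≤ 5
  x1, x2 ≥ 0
Each vertex is the intersection of two constraint boundaries that also satisfies all remaining constraints:
  x1 = 0 and x2 = 0 → (0, 0)
  2x1 + x2 = 18 and x2 = 0 → (9, 0)
  x1 + 2x2 = 16 and 2x1 + x2 = 18 → (6.667, 4.667)
  x1 + 2x2 = 16 and x2 = 5 → (6, 5)
  x2 = 5 and x1 = 0 → (0, 5)

Evaluating z = x1 + 7x2 at each vertex:
  (0, 0): z = 0
  (9, 0): z = 9
  (6.667, 4.667): z = 39.33
  (6, 5): z = 41
  (0, 5): z = 35

The maximum is at (6, 5) with z = 41.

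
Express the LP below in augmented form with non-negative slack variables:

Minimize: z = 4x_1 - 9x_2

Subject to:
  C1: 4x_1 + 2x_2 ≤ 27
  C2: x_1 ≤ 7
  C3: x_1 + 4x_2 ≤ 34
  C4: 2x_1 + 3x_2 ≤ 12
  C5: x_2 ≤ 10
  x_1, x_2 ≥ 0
min z = 4x_1 - 9x_2

s.t.
  4x_1 + 2x_2 + s1 = 27
  x_1 + s2 = 7
  x_1 + 4x_2 + s3 = 34
  2x_1 + 3x_2 + s4 = 12
  x_2 + s5 = 10
  x_1, x_2, s1, s2, s3, s4, s5 ≥ 0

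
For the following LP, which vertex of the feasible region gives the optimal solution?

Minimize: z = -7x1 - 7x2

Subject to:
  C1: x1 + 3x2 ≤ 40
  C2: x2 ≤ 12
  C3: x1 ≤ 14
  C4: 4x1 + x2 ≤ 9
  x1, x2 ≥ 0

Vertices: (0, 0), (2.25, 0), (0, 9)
Evaluating z = -7x1 - 7x2 at each vertex:
  (0, 0): z = 0
  (2.25, 0): z = -15.75
  (0, 9): z = -63

The smallest value is z = -63, attained at (0, 9).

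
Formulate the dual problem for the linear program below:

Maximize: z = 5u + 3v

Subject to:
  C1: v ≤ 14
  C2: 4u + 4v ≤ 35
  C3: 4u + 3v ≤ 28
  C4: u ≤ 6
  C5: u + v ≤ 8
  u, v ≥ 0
Minimize: z = 14y1 + 35y2 + 28y3 + 6y4 + 8y5

Subject to:
  C1: -4y2 - 4y3 - y4 - y5 ≤ -5
  C2: -y1 - 4y2 - 3y3 - y5 ≤ -3
  y1, y2, y3, y4, y5 ≥ 0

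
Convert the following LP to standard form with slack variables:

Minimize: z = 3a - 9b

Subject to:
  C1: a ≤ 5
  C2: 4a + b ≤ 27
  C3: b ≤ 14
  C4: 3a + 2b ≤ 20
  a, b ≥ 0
min z = 3a - 9b

s.t.
  a + s1 = 5
  4a + b + s2 = 27
  b + s3 = 14
  3a + 2b + s4 = 20
  a, b, s1, s2, s3, s4 ≥ 0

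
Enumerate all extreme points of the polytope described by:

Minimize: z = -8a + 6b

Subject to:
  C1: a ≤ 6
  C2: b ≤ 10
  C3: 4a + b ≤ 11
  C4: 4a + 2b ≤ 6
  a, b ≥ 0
Each vertex is the intersection of two constraint boundaries that also satisfies all remaining constraints:
  a = 0 and b = 0 → (0, 0)
  4a + 2b = 6 and b = 0 → (1.5, 0)
  4a + 2b = 6 and a = 0 → (0, 3)

Vertices: (0, 0), (1.5, 0), (0, 3)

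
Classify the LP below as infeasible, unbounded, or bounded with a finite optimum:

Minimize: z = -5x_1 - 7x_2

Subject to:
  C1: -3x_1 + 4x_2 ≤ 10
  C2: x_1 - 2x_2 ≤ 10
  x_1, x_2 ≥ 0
Feasible point: (0, 0) satisfies every constraint, so the LP is feasible.
Direction d = (4, 3): for each constraint row a, a·d ≤ 0 —
  (-3)(4) + (4)(3) = 0 ≤ 0
  (1)(4) + (-2)(3) = -2 ≤ 0
and d ≥ 0, so (0, 0) + t·d stays feasible for every t ≥ 0. Along this ray z = -5x_1 - 7x_2 changes by -41 per unit t, so z → −∞.

The LP is unbounded; z can be made arbitrarily small.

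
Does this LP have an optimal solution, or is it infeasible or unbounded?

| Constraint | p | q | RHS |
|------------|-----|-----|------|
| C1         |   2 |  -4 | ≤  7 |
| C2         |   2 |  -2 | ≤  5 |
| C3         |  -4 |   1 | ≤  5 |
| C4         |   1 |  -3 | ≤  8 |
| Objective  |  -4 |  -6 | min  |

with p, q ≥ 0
Feasible point: (0, 0) satisfies every constraint, so the LP is feasible.
Direction d = (1, 1): for each constraint row a, a·d ≤ 0 —
  (2)(1) + (-4)(1) = -2 ≤ 0
  (2)(1) + (-2)(1) = 0 ≤ 0
  (-4)(1) + (1)(1) = -3 ≤ 0
  (1)(1) + (-3)(1) = -2 ≤ 0
and d ≥ 0, so (0, 0) + t·d stays feasible for every t ≥ 0. Along this ray z = -4p - 6q changes by -10 per unit t, so z → −∞.

The LP is unbounded; z can be made arbitrarily small.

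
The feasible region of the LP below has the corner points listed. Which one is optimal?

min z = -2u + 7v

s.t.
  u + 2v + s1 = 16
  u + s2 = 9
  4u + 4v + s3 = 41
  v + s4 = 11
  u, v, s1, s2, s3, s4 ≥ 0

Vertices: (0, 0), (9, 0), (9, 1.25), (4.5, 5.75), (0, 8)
(9, 0) with z = -18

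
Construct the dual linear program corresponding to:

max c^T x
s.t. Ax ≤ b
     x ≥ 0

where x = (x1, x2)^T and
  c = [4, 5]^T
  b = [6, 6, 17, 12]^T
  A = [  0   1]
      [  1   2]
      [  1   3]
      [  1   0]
Minimize: z = 6y1 + 6y2 + 17y3 + 12y4

Subject to:
  C1: -y2 - y3 - y4 ≤ -4
  C2: -y1 - 2y2 - 3y3 ≤ -5
  y1, y2, y3, y4 ≥ 0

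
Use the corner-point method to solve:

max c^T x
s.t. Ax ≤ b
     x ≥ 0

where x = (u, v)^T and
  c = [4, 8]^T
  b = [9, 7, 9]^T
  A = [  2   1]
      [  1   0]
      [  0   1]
u = 0, v = 9, z = 72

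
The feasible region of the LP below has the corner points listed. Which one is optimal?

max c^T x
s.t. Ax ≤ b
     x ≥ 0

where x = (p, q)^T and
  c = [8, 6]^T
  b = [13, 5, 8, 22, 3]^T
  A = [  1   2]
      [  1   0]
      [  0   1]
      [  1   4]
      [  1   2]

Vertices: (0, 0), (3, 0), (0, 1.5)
Evaluating z = 8p + 6q at each vertex:
  (0, 0): z = 0
  (3, 0): z = 24
  (0, 1.5): z = 9

The largest value is z = 24, attained at (3, 0).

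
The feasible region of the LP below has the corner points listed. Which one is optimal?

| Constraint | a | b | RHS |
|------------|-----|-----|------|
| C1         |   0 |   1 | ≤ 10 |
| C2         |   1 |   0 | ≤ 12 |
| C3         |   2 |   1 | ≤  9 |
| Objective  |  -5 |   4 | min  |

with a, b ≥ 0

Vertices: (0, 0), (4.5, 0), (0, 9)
Evaluating z = -5a + 4b at each vertex:
  (0, 0): z = 0
  (4.5, 0): z = -22.5
  (0, 9): z = 36

The smallest value is z = -22.5, attained at (4.5, 0).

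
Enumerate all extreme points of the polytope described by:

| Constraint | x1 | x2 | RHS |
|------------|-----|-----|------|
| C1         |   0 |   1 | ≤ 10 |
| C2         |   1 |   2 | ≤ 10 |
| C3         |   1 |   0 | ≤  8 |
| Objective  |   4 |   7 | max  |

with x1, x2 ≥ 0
Each vertex is the intersection of two constraint boundaries that also satisfies all remaining constraints:
  x1 = 0 and x2 = 0 → (0, 0)
  x1 = 8 and x2 = 0 → (8, 0)
  x1 + 2x2 = 10 and x1 = 8 → (8, 1)
  x1 + 2x2 = 10 and x1 = 0 → (0, 5)

Vertices: (0, 0), (8, 0), (8, 1), (0, 5)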